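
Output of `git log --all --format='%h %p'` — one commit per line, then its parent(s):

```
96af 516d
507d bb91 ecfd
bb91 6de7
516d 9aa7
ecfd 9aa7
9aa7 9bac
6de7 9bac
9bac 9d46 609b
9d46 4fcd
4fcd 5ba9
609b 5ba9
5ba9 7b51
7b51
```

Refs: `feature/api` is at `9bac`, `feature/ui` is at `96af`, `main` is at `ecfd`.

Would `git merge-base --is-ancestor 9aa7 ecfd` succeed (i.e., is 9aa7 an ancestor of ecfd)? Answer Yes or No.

Yes

Ancestors of ecfd (commits reachable by following parents): {4fcd, 5ba9, 609b, 7b51, 9aa7, 9bac, 9d46, ecfd}.
9aa7 is in that set, so it is an ancestor of ecfd.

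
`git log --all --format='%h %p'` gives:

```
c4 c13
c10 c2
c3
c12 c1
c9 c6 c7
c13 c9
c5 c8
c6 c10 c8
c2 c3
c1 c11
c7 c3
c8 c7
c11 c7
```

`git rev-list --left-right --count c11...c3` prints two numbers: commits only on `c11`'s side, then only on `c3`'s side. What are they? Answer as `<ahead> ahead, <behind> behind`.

Reachable from c11: {c11, c3, c7}.
Reachable from c3: {c3}.
Only in c11's history (ahead): {c11, c7} — 2.
Only in c3's history (behind): {} — 0.

2 ahead, 0 behind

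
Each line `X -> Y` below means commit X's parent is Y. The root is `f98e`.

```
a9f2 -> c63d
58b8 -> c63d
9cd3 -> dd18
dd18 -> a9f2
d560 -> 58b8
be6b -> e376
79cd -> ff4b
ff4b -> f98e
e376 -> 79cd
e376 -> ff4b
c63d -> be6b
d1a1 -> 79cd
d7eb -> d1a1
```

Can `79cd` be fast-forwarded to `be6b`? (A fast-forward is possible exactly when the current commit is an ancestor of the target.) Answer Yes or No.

Yes

A fast-forward from 79cd to be6b is possible iff 79cd is an ancestor of be6b.
Ancestors of be6b: {79cd, be6b, e376, f98e, ff4b}.
79cd is among them, so fast-forward is possible.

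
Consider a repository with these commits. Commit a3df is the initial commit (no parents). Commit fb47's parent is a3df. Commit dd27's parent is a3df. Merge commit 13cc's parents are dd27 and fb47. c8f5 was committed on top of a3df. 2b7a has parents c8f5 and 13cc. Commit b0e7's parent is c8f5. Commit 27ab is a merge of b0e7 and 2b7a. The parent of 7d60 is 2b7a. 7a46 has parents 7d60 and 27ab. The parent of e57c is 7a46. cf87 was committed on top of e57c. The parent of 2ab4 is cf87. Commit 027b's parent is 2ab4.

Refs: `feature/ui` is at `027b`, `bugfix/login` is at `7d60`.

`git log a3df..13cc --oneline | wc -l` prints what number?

3

Reachable from 13cc: {13cc, a3df, dd27, fb47}.
Reachable from a3df: {a3df}.
In 13cc's history but not a3df's: {13cc, dd27, fb47} — 3 commits.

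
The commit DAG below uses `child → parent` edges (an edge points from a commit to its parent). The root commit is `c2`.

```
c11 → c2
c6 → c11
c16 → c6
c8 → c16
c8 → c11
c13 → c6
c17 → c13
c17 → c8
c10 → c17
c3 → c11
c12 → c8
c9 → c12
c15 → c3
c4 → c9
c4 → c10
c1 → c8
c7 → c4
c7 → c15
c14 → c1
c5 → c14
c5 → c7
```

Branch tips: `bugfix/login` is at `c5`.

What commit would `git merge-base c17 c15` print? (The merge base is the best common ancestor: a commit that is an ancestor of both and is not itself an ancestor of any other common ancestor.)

Ancestors of c17: {c11, c13, c16, c17, c2, c6, c8}.
Ancestors of c15: {c11, c15, c2, c3}.
Common ancestors: {c11, c2}.
Among these, c11 is not an ancestor of any other common ancestor — it is the merge base.

c11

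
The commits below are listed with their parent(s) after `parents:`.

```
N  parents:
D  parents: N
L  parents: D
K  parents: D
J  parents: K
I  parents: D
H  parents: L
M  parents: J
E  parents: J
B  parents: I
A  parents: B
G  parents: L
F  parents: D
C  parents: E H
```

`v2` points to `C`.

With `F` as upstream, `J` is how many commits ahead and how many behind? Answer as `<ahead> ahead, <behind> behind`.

2 ahead, 1 behind

Reachable from J: {D, J, K, N}.
Reachable from F: {D, F, N}.
Only in J's history (ahead): {J, K} — 2.
Only in F's history (behind): {F} — 1.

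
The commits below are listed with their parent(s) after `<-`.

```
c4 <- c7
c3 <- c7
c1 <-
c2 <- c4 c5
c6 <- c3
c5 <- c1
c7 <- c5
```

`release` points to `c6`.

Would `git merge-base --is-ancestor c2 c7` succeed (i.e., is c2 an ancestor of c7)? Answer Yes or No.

Ancestors of c7: {c1, c5, c7}.
c2 is not in that set, so it is not an ancestor of c7.

No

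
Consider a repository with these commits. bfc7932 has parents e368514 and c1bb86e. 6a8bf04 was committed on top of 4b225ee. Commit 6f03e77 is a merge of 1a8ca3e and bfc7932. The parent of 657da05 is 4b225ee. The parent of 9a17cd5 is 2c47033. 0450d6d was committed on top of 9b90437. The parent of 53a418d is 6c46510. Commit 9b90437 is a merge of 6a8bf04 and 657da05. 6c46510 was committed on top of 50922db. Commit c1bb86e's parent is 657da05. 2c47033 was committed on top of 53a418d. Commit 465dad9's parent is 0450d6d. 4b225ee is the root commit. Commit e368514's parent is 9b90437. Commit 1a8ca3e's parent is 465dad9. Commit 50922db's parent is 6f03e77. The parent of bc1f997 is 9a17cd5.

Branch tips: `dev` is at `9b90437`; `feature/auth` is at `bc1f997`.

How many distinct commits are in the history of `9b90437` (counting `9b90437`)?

4

Walking parent pointers from 9b90437: reachable set = {4b225ee, 657da05, 6a8bf04, 9b90437}.
That is 4 commits.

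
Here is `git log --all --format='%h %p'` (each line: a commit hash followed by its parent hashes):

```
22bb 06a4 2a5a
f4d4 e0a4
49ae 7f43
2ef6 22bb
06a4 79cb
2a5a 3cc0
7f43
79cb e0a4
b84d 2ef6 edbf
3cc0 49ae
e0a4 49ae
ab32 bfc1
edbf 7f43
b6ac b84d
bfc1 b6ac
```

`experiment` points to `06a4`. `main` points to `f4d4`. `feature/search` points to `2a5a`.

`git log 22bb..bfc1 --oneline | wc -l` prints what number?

Reachable from bfc1: {06a4, 22bb, 2a5a, 2ef6, 3cc0, 49ae, 79cb, 7f43, b6ac, b84d, bfc1, e0a4, edbf}.
Reachable from 22bb: {06a4, 22bb, 2a5a, 3cc0, 49ae, 79cb, 7f43, e0a4}.
In bfc1's history but not 22bb's: {2ef6, b6ac, b84d, bfc1, edbf} — 5 commits.

5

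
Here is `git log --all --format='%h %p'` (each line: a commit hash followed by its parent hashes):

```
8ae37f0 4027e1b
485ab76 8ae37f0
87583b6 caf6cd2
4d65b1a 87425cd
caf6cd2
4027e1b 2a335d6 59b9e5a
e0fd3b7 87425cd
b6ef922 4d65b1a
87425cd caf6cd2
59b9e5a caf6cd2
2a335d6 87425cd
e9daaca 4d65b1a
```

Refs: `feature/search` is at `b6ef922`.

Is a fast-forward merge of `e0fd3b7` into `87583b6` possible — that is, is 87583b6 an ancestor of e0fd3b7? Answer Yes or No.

No

A fast-forward from 87583b6 to e0fd3b7 is possible iff 87583b6 is an ancestor of e0fd3b7.
Ancestors of e0fd3b7: {87425cd, caf6cd2, e0fd3b7}.
87583b6 is not among them, so fast-forward is not possible.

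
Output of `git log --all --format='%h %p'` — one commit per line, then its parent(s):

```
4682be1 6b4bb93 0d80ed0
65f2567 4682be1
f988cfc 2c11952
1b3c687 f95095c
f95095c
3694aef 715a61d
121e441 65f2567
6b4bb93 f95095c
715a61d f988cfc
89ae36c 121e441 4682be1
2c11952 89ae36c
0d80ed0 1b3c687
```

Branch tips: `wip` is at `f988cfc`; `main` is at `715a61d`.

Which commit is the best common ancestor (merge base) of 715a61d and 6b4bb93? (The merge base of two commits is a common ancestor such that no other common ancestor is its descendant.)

Ancestors of 715a61d: {0d80ed0, 121e441, 1b3c687, 2c11952, 4682be1, 65f2567, 6b4bb93, 715a61d, 89ae36c, f95095c, f988cfc}.
Ancestors of 6b4bb93: {6b4bb93, f95095c}.
Common ancestors: {6b4bb93, f95095c}.
Among these, 6b4bb93 is not an ancestor of any other common ancestor — it is the merge base.

6b4bb93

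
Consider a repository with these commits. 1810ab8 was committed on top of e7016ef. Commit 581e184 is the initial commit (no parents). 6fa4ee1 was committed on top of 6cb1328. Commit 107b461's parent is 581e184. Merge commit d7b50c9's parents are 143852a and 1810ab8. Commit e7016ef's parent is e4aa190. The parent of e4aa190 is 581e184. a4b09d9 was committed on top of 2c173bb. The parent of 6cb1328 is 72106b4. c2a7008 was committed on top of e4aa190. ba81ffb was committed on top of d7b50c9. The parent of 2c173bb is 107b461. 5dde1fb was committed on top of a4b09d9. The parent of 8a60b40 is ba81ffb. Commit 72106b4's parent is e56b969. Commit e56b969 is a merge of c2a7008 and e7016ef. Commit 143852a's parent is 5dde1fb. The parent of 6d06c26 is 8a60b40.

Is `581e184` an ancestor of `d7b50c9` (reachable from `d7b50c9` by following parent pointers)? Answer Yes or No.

Yes

Ancestors of d7b50c9 (commits reachable by following parents): {107b461, 143852a, 1810ab8, 2c173bb, 581e184, 5dde1fb, a4b09d9, d7b50c9, e4aa190, e7016ef}.
581e184 is in that set, so it is an ancestor of d7b50c9.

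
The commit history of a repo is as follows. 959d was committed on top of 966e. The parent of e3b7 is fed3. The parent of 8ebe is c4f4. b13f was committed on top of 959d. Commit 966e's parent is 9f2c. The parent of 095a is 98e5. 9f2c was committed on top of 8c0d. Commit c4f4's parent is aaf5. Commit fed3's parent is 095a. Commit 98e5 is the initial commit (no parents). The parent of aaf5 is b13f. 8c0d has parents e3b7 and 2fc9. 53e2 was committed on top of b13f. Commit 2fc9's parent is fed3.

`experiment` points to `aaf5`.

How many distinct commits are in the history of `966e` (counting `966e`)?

Walking parent pointers from 966e: reachable set = {095a, 2fc9, 8c0d, 966e, 98e5, 9f2c, e3b7, fed3}.
That is 8 commits.

8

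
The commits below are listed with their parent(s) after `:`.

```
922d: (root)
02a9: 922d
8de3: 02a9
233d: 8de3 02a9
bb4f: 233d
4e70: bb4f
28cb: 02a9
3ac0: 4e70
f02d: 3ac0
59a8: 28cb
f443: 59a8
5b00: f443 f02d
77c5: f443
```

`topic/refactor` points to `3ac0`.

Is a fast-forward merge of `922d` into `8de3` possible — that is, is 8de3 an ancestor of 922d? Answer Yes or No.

No

A fast-forward from 8de3 to 922d is possible iff 8de3 is an ancestor of 922d.
Ancestors of 922d: {922d}.
8de3 is not among them, so fast-forward is not possible.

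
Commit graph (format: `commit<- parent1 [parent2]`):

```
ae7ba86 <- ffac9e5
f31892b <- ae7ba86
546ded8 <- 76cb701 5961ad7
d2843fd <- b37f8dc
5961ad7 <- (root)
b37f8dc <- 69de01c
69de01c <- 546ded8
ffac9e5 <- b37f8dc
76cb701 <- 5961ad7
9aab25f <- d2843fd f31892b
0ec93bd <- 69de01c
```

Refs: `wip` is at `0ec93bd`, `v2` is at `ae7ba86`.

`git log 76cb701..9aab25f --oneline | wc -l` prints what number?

8

Reachable from 9aab25f: {546ded8, 5961ad7, 69de01c, 76cb701, 9aab25f, ae7ba86, b37f8dc, d2843fd, f31892b, ffac9e5}.
Reachable from 76cb701: {5961ad7, 76cb701}.
In 9aab25f's history but not 76cb701's: {546ded8, 69de01c, 9aab25f, ae7ba86, b37f8dc, d2843fd, f31892b, ffac9e5} — 8 commits.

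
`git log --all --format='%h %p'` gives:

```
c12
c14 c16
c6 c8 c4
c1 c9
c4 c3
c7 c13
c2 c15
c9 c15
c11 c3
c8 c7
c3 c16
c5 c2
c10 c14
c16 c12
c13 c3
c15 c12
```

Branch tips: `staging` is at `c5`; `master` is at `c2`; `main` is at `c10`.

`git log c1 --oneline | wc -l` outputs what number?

4

Walking parent pointers from c1: reachable set = {c1, c12, c15, c9}.
That is 4 commits.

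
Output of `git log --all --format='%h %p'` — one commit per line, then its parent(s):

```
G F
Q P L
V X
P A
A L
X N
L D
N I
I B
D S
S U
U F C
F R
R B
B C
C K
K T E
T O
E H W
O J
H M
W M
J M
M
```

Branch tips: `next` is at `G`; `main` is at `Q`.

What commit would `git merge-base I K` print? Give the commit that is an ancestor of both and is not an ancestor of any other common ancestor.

K

Ancestors of I: {B, C, E, H, I, J, K, M, O, T, W}.
Ancestors of K: {E, H, J, K, M, O, T, W}.
Common ancestors: {E, H, J, K, M, O, T, W}.
Among these, K is not an ancestor of any other common ancestor — it is the merge base.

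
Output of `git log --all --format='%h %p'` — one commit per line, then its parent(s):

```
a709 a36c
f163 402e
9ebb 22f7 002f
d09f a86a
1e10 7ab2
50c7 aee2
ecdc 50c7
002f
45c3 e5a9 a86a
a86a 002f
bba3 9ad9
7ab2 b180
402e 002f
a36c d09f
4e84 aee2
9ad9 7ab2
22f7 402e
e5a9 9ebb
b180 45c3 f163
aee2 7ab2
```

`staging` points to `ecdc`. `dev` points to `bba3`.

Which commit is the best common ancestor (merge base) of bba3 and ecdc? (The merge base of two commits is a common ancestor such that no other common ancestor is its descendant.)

Ancestors of bba3: {002f, 22f7, 402e, 45c3, 7ab2, 9ad9, 9ebb, a86a, b180, bba3, e5a9, f163}.
Ancestors of ecdc: {002f, 22f7, 402e, 45c3, 50c7, 7ab2, 9ebb, a86a, aee2, b180, e5a9, ecdc, f163}.
Common ancestors: {002f, 22f7, 402e, 45c3, 7ab2, 9ebb, a86a, b180, e5a9, f163}.
Among these, 7ab2 is not an ancestor of any other common ancestor — it is the merge base.

7ab2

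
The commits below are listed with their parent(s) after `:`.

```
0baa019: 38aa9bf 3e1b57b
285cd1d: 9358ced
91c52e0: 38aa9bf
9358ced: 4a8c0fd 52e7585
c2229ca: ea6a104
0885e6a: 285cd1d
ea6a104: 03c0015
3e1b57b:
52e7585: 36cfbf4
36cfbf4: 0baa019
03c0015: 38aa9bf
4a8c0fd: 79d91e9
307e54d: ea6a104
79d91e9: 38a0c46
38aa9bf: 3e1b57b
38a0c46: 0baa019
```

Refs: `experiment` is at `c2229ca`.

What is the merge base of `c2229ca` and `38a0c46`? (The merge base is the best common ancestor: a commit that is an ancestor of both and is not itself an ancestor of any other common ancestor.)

38aa9bf

Ancestors of c2229ca: {03c0015, 38aa9bf, 3e1b57b, c2229ca, ea6a104}.
Ancestors of 38a0c46: {0baa019, 38a0c46, 38aa9bf, 3e1b57b}.
Common ancestors: {38aa9bf, 3e1b57b}.
Among these, 38aa9bf is not an ancestor of any other common ancestor — it is the merge base.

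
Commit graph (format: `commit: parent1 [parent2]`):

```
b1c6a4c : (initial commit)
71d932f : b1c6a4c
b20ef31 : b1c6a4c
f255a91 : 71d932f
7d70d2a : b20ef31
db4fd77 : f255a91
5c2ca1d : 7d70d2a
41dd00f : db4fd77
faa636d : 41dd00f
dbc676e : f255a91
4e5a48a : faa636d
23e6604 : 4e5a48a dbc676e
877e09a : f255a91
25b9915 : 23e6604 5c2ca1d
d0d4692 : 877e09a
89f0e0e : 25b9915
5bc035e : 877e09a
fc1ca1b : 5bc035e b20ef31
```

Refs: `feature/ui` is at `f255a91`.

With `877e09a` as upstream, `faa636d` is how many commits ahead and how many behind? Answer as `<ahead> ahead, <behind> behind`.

Reachable from faa636d: {41dd00f, 71d932f, b1c6a4c, db4fd77, f255a91, faa636d}.
Reachable from 877e09a: {71d932f, 877e09a, b1c6a4c, f255a91}.
Only in faa636d's history (ahead): {41dd00f, db4fd77, faa636d} — 3.
Only in 877e09a's history (behind): {877e09a} — 1.

3 ahead, 1 behind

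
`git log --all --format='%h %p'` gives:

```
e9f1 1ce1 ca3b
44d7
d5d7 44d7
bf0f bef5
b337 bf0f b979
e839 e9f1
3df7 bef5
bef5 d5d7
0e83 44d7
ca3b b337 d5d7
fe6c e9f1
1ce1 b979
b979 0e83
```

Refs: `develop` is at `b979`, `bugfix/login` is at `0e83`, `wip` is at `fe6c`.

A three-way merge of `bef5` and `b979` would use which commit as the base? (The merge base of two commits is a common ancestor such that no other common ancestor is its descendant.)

Ancestors of bef5: {44d7, bef5, d5d7}.
Ancestors of b979: {0e83, 44d7, b979}.
Common ancestors: {44d7}.
The only common ancestor is 44d7, so it is the merge base.

44d7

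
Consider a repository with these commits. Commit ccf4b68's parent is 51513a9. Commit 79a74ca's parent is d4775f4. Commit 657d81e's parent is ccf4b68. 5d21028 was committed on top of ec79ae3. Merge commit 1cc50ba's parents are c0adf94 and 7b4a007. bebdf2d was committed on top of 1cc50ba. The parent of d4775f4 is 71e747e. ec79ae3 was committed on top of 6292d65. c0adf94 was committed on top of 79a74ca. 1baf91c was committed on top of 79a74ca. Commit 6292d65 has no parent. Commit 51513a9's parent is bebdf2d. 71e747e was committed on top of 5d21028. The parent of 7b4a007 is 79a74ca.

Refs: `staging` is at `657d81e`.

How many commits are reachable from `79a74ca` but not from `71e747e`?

2

Reachable from 79a74ca: {5d21028, 6292d65, 71e747e, 79a74ca, d4775f4, ec79ae3}.
Reachable from 71e747e: {5d21028, 6292d65, 71e747e, ec79ae3}.
In 79a74ca's history but not 71e747e's: {79a74ca, d4775f4} — 2 commits.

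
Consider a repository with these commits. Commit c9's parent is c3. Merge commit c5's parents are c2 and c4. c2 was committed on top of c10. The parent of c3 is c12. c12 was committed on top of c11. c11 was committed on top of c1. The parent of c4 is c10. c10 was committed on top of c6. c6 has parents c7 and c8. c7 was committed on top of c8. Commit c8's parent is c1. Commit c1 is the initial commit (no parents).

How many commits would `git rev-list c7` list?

Walking parent pointers from c7: reachable set = {c1, c7, c8}.
That is 3 commits.

3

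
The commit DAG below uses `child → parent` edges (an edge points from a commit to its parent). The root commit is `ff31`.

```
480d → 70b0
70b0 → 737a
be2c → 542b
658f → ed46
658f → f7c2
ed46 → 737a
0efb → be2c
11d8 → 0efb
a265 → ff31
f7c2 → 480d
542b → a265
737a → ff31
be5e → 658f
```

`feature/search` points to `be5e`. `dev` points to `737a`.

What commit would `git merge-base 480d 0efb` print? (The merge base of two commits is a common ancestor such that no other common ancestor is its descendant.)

Ancestors of 480d: {480d, 70b0, 737a, ff31}.
Ancestors of 0efb: {0efb, 542b, a265, be2c, ff31}.
Common ancestors: {ff31}.
The only common ancestor is ff31, so it is the merge base.

ff31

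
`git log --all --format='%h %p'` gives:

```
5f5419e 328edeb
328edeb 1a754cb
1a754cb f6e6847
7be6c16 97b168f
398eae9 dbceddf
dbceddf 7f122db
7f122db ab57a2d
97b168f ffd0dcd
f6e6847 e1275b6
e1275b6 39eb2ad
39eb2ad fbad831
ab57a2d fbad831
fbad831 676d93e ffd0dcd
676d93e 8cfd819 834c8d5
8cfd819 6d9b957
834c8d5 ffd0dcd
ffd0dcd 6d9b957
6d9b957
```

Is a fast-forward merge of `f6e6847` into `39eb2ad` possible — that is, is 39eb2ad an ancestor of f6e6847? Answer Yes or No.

Yes

A fast-forward from 39eb2ad to f6e6847 is possible iff 39eb2ad is an ancestor of f6e6847.
Ancestors of f6e6847: {39eb2ad, 676d93e, 6d9b957, 834c8d5, 8cfd819, e1275b6, f6e6847, fbad831, ffd0dcd}.
39eb2ad is among them, so fast-forward is possible.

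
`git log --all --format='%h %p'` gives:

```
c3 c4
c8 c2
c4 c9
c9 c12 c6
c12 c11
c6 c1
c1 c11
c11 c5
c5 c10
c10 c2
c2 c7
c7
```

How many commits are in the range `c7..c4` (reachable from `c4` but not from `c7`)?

Reachable from c4: {c1, c10, c11, c12, c2, c4, c5, c6, c7, c9}.
Reachable from c7: {c7}.
In c4's history but not c7's: {c1, c10, c11, c12, c2, c4, c5, c6, c9} — 9 commits.

9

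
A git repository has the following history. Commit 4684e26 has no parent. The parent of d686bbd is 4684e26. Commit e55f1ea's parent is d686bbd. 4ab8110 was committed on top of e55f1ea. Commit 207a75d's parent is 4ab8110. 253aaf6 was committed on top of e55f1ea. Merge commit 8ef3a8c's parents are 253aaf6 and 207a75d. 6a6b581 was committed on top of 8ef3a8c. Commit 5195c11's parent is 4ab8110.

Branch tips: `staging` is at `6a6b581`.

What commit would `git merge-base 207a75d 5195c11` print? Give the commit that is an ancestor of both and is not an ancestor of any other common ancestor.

4ab8110

Ancestors of 207a75d: {207a75d, 4684e26, 4ab8110, d686bbd, e55f1ea}.
Ancestors of 5195c11: {4684e26, 4ab8110, 5195c11, d686bbd, e55f1ea}.
Common ancestors: {4684e26, 4ab8110, d686bbd, e55f1ea}.
Among these, 4ab8110 is not an ancestor of any other common ancestor — it is the merge base.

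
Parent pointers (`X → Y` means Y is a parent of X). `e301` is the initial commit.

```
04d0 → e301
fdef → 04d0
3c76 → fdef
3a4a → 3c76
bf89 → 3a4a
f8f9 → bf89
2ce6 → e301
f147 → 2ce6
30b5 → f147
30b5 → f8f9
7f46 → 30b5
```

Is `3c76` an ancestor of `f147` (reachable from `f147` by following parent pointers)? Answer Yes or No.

No

Ancestors of f147: {2ce6, e301, f147}.
3c76 is not in that set, so it is not an ancestor of f147.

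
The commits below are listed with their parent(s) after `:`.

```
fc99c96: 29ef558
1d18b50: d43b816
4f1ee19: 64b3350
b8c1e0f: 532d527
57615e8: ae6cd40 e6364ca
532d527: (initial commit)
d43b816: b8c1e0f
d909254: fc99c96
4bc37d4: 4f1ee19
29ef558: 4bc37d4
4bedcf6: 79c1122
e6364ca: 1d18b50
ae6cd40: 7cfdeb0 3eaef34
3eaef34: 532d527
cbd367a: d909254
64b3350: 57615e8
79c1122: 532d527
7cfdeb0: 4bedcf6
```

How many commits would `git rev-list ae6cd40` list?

6

Walking parent pointers from ae6cd40: reachable set = {3eaef34, 4bedcf6, 532d527, 79c1122, 7cfdeb0, ae6cd40}.
That is 6 commits.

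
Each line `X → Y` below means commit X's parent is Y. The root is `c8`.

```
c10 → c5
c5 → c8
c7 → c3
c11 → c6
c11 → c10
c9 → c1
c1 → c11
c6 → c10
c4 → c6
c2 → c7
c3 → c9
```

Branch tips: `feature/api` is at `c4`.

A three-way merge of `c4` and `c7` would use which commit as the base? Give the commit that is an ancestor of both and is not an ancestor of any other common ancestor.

Ancestors of c4: {c10, c4, c5, c6, c8}.
Ancestors of c7: {c1, c10, c11, c3, c5, c6, c7, c8, c9}.
Common ancestors: {c10, c5, c6, c8}.
Among these, c6 is not an ancestor of any other common ancestor — it is the merge base.

c6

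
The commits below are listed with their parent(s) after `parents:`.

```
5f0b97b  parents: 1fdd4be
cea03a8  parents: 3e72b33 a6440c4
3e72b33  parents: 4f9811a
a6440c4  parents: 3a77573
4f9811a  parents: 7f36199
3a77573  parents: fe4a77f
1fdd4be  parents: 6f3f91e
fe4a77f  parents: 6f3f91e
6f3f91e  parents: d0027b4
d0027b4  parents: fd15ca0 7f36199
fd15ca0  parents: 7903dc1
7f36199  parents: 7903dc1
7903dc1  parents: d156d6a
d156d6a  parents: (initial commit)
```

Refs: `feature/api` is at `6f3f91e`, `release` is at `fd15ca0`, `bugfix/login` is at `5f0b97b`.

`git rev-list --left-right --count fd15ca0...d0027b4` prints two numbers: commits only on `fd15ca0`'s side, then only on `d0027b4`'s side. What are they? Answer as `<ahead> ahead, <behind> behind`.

0 ahead, 2 behind

Reachable from fd15ca0: {7903dc1, d156d6a, fd15ca0}.
Reachable from d0027b4: {7903dc1, 7f36199, d0027b4, d156d6a, fd15ca0}.
Only in fd15ca0's history (ahead): {} — 0.
Only in d0027b4's history (behind): {7f36199, d0027b4} — 2.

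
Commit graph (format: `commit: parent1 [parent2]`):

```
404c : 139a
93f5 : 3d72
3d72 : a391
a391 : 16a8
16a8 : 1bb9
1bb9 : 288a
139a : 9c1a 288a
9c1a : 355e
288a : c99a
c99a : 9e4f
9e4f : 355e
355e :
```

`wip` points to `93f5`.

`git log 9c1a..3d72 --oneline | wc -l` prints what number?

7

Reachable from 3d72: {16a8, 1bb9, 288a, 355e, 3d72, 9e4f, a391, c99a}.
Reachable from 9c1a: {355e, 9c1a}.
In 3d72's history but not 9c1a's: {16a8, 1bb9, 288a, 3d72, 9e4f, a391, c99a} — 7 commits.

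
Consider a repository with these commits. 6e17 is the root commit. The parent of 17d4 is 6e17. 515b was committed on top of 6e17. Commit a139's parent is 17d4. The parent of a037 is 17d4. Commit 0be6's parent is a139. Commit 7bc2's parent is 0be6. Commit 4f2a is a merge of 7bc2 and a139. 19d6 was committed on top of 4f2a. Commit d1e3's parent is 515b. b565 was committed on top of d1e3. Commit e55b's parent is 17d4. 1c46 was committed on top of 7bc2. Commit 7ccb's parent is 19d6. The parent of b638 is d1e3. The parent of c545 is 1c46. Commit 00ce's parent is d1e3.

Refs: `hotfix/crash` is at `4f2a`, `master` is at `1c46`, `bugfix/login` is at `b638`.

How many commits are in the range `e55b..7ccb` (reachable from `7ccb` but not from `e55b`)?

Reachable from 7ccb: {0be6, 17d4, 19d6, 4f2a, 6e17, 7bc2, 7ccb, a139}.
Reachable from e55b: {17d4, 6e17, e55b}.
In 7ccb's history but not e55b's: {0be6, 19d6, 4f2a, 7bc2, 7ccb, a139} — 6 commits.

6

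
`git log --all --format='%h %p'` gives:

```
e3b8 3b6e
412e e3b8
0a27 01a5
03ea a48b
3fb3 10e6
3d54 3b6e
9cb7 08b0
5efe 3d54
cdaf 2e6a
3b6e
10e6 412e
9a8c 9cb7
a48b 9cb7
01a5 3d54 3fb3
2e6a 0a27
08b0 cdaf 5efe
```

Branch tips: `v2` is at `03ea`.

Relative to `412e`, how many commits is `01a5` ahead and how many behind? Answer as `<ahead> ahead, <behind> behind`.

4 ahead, 0 behind

Reachable from 01a5: {01a5, 10e6, 3b6e, 3d54, 3fb3, 412e, e3b8}.
Reachable from 412e: {3b6e, 412e, e3b8}.
Only in 01a5's history (ahead): {01a5, 10e6, 3d54, 3fb3} — 4.
Only in 412e's history (behind): {} — 0.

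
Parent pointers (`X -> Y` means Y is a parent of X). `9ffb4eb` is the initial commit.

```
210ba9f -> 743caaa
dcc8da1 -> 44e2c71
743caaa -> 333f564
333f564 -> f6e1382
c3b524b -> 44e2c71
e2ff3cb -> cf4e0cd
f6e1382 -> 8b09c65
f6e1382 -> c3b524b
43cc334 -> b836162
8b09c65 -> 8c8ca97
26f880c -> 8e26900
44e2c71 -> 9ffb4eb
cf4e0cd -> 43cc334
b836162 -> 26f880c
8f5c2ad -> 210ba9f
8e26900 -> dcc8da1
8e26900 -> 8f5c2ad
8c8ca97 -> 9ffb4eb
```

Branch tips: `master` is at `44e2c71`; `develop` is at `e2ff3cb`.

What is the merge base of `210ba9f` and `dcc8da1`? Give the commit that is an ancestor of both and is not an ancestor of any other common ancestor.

Ancestors of 210ba9f: {210ba9f, 333f564, 44e2c71, 743caaa, 8b09c65, 8c8ca97, 9ffb4eb, c3b524b, f6e1382}.
Ancestors of dcc8da1: {44e2c71, 9ffb4eb, dcc8da1}.
Common ancestors: {44e2c71, 9ffb4eb}.
Among these, 44e2c71 is not an ancestor of any other common ancestor — it is the merge base.

44e2c71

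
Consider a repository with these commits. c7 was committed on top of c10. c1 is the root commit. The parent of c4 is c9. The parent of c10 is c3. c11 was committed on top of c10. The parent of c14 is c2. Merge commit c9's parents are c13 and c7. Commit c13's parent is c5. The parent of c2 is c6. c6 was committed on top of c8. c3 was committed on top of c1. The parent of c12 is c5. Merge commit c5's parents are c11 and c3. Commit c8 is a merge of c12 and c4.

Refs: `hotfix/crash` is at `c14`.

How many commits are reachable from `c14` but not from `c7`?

Reachable from c14: {c1, c10, c11, c12, c13, c14, c2, c3, c4, c5, c6, c7, c8, c9}.
Reachable from c7: {c1, c10, c3, c7}.
In c14's history but not c7's: {c11, c12, c13, c14, c2, c4, c5, c6, c8, c9} — 10 commits.

10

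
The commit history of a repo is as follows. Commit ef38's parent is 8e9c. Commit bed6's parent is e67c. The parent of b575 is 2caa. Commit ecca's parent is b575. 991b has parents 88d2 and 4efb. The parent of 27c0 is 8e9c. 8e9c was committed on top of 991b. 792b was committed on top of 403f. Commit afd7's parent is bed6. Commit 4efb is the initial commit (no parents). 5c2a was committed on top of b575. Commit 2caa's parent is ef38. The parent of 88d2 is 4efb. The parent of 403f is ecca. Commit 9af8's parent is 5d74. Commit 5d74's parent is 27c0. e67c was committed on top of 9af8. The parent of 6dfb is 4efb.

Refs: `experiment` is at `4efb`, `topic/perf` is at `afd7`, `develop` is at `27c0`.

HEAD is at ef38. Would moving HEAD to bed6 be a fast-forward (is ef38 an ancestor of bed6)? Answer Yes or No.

No

A fast-forward from ef38 to bed6 is possible iff ef38 is an ancestor of bed6.
Ancestors of bed6: {27c0, 4efb, 5d74, 88d2, 8e9c, 991b, 9af8, bed6, e67c}.
ef38 is not among them, so fast-forward is not possible.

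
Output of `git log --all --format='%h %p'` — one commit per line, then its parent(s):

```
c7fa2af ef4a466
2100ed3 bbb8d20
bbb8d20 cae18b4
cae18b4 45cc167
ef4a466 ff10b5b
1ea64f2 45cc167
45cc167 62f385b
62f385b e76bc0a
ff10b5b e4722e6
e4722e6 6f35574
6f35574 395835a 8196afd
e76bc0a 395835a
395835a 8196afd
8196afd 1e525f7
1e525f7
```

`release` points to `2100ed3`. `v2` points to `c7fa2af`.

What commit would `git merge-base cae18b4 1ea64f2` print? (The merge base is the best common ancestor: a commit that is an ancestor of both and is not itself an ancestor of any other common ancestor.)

Ancestors of cae18b4: {1e525f7, 395835a, 45cc167, 62f385b, 8196afd, cae18b4, e76bc0a}.
Ancestors of 1ea64f2: {1e525f7, 1ea64f2, 395835a, 45cc167, 62f385b, 8196afd, e76bc0a}.
Common ancestors: {1e525f7, 395835a, 45cc167, 62f385b, 8196afd, e76bc0a}.
Among these, 45cc167 is not an ancestor of any other common ancestor — it is the merge base.

45cc167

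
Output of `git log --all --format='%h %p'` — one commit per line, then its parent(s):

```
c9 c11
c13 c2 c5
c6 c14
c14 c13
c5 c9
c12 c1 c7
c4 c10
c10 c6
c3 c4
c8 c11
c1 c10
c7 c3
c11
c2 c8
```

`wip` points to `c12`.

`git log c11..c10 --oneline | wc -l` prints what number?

8

Reachable from c10: {c10, c11, c13, c14, c2, c5, c6, c8, c9}.
Reachable from c11: {c11}.
In c10's history but not c11's: {c10, c13, c14, c2, c5, c6, c8, c9} — 8 commits.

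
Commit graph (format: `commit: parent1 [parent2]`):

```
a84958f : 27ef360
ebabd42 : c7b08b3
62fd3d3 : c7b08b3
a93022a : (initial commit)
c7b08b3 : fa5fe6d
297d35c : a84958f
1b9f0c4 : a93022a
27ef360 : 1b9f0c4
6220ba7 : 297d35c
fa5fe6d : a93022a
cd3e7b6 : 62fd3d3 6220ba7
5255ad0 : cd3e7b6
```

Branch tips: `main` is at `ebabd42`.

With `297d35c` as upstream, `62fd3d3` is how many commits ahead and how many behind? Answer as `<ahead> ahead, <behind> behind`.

Reachable from 62fd3d3: {62fd3d3, a93022a, c7b08b3, fa5fe6d}.
Reachable from 297d35c: {1b9f0c4, 27ef360, 297d35c, a84958f, a93022a}.
Only in 62fd3d3's history (ahead): {62fd3d3, c7b08b3, fa5fe6d} — 3.
Only in 297d35c's history (behind): {1b9f0c4, 27ef360, 297d35c, a84958f} — 4.

3 ahead, 4 behind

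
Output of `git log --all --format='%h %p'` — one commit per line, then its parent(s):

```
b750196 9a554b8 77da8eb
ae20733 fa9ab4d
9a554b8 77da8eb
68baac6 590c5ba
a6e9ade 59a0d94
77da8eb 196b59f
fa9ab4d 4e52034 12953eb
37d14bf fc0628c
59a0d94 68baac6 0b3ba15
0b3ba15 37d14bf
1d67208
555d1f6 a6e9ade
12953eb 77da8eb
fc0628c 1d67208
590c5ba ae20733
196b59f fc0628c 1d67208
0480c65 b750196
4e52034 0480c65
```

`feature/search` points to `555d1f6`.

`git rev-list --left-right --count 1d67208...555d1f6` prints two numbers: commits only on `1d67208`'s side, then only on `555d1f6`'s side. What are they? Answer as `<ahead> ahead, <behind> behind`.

Reachable from 1d67208: {1d67208}.
Reachable from 555d1f6: {0480c65, 0b3ba15, 12953eb, 196b59f, 1d67208, 37d14bf, 4e52034, 555d1f6, 590c5ba, 59a0d94, 68baac6, 77da8eb, 9a554b8, a6e9ade, ae20733, b750196, fa9ab4d, fc0628c}.
Only in 1d67208's history (ahead): {} — 0.
Only in 555d1f6's history (behind): {0480c65, 0b3ba15, 12953eb, 196b59f, 37d14bf, 4e52034, 555d1f6, 590c5ba, 59a0d94, 68baac6, 77da8eb, 9a554b8, a6e9ade, ae20733, b750196, fa9ab4d, fc0628c} — 17.

0 ahead, 17 behind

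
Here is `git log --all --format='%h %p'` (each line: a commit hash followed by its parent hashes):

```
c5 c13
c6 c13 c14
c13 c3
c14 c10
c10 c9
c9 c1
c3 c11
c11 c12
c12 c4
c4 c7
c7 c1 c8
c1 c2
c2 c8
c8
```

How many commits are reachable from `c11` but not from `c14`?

Reachable from c11: {c1, c11, c12, c2, c4, c7, c8}.
Reachable from c14: {c1, c10, c14, c2, c8, c9}.
In c11's history but not c14's: {c11, c12, c4, c7} — 4 commits.

4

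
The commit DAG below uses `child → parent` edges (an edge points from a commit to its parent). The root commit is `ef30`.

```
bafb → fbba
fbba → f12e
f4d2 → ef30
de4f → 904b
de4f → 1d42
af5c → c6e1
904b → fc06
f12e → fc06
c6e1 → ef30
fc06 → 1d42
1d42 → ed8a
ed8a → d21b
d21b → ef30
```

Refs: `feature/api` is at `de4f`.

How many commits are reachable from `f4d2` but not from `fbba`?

1

Reachable from f4d2: {ef30, f4d2}.
Reachable from fbba: {1d42, d21b, ed8a, ef30, f12e, fbba, fc06}.
In f4d2's history but not fbba's: {f4d2} — 1 commit.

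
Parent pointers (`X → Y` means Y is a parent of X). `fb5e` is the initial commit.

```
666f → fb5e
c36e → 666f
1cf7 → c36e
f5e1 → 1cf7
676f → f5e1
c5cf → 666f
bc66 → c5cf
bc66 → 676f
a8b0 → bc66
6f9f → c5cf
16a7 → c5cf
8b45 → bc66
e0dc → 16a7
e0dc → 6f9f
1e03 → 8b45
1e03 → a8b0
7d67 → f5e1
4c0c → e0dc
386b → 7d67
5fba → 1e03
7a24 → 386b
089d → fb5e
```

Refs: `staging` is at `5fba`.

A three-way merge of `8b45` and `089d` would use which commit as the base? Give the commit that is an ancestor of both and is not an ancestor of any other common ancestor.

fb5e

Ancestors of 8b45: {1cf7, 666f, 676f, 8b45, bc66, c36e, c5cf, f5e1, fb5e}.
Ancestors of 089d: {089d, fb5e}.
Common ancestors: {fb5e}.
The only common ancestor is fb5e, so it is the merge base.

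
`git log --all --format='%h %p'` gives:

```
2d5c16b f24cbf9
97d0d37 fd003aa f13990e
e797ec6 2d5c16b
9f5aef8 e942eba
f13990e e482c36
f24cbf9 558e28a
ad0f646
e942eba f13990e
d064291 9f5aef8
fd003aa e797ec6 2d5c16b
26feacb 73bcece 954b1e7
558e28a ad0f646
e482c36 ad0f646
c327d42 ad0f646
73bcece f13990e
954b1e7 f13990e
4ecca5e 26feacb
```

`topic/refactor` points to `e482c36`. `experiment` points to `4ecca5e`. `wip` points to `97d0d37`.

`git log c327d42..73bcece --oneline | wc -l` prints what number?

Reachable from 73bcece: {73bcece, ad0f646, e482c36, f13990e}.
Reachable from c327d42: {ad0f646, c327d42}.
In 73bcece's history but not c327d42's: {73bcece, e482c36, f13990e} — 3 commits.

3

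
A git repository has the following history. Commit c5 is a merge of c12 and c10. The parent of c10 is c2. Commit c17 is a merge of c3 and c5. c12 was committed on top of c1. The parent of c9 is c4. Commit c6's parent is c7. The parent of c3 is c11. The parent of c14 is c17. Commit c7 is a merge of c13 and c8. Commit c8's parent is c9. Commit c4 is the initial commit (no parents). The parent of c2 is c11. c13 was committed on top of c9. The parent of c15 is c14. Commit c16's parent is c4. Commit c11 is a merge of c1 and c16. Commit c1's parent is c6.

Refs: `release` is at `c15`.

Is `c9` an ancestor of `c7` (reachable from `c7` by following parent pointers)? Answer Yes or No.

Yes

Ancestors of c7 (commits reachable by following parents): {c13, c4, c7, c8, c9}.
c9 is in that set, so it is an ancestor of c7.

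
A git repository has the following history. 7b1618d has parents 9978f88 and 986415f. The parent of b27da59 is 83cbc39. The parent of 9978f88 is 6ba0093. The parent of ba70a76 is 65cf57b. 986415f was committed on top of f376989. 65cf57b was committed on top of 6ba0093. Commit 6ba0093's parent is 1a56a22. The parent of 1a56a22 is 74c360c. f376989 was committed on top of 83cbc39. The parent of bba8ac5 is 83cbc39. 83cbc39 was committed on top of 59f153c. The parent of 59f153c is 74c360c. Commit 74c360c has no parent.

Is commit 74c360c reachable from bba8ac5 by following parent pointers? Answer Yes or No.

Yes

Ancestors of bba8ac5 (commits reachable by following parents): {59f153c, 74c360c, 83cbc39, bba8ac5}.
74c360c is in that set, so it is an ancestor of bba8ac5.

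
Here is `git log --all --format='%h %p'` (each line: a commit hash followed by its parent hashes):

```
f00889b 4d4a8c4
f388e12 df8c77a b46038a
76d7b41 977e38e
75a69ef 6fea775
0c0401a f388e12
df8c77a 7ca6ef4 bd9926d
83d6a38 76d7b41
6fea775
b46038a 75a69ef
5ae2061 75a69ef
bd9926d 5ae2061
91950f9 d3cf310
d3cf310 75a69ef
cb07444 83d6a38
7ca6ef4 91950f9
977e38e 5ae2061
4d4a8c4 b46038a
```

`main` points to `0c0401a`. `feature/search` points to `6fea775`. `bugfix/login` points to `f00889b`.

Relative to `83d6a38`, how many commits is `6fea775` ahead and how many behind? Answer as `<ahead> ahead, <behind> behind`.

Reachable from 6fea775: {6fea775}.
Reachable from 83d6a38: {5ae2061, 6fea775, 75a69ef, 76d7b41, 83d6a38, 977e38e}.
Only in 6fea775's history (ahead): {} — 0.
Only in 83d6a38's history (behind): {5ae2061, 75a69ef, 76d7b41, 83d6a38, 977e38e} — 5.

0 ahead, 5 behind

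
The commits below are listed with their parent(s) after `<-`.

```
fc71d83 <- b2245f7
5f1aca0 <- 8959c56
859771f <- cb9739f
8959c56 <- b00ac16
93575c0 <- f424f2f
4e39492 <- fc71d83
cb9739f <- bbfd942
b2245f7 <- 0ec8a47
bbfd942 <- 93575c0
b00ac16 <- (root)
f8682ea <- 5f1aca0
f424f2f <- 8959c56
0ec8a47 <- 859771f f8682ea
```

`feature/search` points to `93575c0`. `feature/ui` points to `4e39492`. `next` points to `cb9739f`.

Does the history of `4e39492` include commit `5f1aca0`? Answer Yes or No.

Yes

Ancestors of 4e39492 (commits reachable by following parents): {0ec8a47, 4e39492, 5f1aca0, 859771f, 8959c56, 93575c0, b00ac16, b2245f7, bbfd942, cb9739f, f424f2f, f8682ea, fc71d83}.
5f1aca0 is in that set, so it is an ancestor of 4e39492.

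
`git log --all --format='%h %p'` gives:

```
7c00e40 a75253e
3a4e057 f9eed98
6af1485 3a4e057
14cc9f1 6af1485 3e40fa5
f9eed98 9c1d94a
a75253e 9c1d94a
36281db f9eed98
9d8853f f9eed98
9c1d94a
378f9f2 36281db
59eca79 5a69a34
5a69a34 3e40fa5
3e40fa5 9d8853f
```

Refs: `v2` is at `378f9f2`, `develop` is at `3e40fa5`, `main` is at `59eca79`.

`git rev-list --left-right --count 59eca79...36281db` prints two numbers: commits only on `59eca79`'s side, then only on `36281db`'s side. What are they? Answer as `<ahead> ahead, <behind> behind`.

4 ahead, 1 behind

Reachable from 59eca79: {3e40fa5, 59eca79, 5a69a34, 9c1d94a, 9d8853f, f9eed98}.
Reachable from 36281db: {36281db, 9c1d94a, f9eed98}.
Only in 59eca79's history (ahead): {3e40fa5, 59eca79, 5a69a34, 9d8853f} — 4.
Only in 36281db's history (behind): {36281db} — 1.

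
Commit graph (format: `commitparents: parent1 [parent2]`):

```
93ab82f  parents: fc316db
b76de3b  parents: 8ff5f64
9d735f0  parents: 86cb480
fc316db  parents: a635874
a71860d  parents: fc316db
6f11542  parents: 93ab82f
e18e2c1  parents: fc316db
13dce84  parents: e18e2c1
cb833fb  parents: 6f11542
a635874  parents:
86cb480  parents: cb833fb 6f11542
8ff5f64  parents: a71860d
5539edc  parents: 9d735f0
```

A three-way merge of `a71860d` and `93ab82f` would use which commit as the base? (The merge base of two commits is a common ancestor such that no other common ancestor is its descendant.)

fc316db

Ancestors of a71860d: {a635874, a71860d, fc316db}.
Ancestors of 93ab82f: {93ab82f, a635874, fc316db}.
Common ancestors: {a635874, fc316db}.
Among these, fc316db is not an ancestor of any other common ancestor — it is the merge base.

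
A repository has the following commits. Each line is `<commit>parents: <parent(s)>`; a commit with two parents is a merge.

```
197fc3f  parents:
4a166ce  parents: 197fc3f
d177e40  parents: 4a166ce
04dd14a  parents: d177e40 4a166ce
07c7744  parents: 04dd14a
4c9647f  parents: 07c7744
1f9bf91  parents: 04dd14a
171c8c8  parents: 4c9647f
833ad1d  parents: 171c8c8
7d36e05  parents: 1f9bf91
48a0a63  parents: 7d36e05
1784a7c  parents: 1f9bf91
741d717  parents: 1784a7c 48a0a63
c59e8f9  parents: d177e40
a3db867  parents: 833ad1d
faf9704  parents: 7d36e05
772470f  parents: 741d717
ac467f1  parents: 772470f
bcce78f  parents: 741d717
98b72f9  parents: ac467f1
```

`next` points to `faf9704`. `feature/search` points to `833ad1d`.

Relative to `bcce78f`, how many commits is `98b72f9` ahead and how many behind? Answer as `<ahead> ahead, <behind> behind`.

3 ahead, 1 behind

Reachable from 98b72f9: {04dd14a, 1784a7c, 197fc3f, 1f9bf91, 48a0a63, 4a166ce, 741d717, 772470f, 7d36e05, 98b72f9, ac467f1, d177e40}.
Reachable from bcce78f: {04dd14a, 1784a7c, 197fc3f, 1f9bf91, 48a0a63, 4a166ce, 741d717, 7d36e05, bcce78f, d177e40}.
Only in 98b72f9's history (ahead): {772470f, 98b72f9, ac467f1} — 3.
Only in bcce78f's history (behind): {bcce78f} — 1.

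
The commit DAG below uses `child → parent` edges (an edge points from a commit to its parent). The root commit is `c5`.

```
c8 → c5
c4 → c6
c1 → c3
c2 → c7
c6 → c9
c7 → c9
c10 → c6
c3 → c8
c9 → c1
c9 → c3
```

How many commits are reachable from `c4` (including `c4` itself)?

7

Walking parent pointers from c4: reachable set = {c1, c3, c4, c5, c6, c8, c9}.
That is 7 commits.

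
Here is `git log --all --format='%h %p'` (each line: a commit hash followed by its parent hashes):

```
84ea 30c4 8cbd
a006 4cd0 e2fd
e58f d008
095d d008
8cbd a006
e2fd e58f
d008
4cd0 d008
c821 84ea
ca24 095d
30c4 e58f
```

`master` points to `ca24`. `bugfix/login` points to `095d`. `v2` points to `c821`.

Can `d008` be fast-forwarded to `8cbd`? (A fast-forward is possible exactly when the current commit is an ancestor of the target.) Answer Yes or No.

Yes

A fast-forward from d008 to 8cbd is possible iff d008 is an ancestor of 8cbd.
Ancestors of 8cbd: {4cd0, 8cbd, a006, d008, e2fd, e58f}.
d008 is among them, so fast-forward is possible.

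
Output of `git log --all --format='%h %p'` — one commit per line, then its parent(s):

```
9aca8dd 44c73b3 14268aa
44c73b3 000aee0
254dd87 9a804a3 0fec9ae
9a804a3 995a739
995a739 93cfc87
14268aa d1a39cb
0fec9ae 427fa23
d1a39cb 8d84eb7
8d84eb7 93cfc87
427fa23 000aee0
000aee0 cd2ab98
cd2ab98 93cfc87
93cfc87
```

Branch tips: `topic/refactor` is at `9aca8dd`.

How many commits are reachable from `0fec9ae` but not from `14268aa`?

Reachable from 0fec9ae: {000aee0, 0fec9ae, 427fa23, 93cfc87, cd2ab98}.
Reachable from 14268aa: {14268aa, 8d84eb7, 93cfc87, d1a39cb}.
In 0fec9ae's history but not 14268aa's: {000aee0, 0fec9ae, 427fa23, cd2ab98} — 4 commits.

4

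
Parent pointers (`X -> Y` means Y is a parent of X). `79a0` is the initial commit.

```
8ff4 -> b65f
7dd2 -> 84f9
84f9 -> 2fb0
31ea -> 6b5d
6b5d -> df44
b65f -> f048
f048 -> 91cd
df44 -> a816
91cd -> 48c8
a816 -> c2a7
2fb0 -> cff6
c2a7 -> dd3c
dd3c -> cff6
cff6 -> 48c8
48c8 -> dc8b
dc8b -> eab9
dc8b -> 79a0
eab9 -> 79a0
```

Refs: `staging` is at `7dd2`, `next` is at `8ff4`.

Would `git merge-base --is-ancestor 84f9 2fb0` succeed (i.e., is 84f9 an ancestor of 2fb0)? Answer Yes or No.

Ancestors of 2fb0: {2fb0, 48c8, 79a0, cff6, dc8b, eab9}.
84f9 is not in that set, so it is not an ancestor of 2fb0.

No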